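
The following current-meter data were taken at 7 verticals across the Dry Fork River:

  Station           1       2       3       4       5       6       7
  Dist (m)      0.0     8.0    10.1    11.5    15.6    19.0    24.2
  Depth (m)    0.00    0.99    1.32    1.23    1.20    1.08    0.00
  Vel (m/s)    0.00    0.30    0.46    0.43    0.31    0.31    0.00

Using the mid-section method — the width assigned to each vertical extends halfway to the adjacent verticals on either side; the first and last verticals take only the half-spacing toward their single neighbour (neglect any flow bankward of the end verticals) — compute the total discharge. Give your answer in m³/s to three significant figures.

w_2 = (10.1 − 0.0)/2 = 5.05 m; q_2 = 0.30 × 0.99 × 5.05 = 1.500 m³/s
w_3 = (11.5 − 8.0)/2 = 1.75 m; q_3 = 0.46 × 1.32 × 1.75 = 1.063 m³/s
w_4 = (15.6 − 10.1)/2 = 2.75 m; q_4 = 0.43 × 1.23 × 2.75 = 1.454 m³/s
w_5 = (19.0 − 11.5)/2 = 3.75 m; q_5 = 0.31 × 1.20 × 3.75 = 1.395 m³/s
w_6 = (24.2 − 15.6)/2 = 4.3 m; q_6 = 0.31 × 1.08 × 4.3 = 1.440 m³/s
Stations 1, 7 contribute zero (depth or velocity is 0).
Q = Σ qᵢ = 6.852 m³/s

6.85 m³/s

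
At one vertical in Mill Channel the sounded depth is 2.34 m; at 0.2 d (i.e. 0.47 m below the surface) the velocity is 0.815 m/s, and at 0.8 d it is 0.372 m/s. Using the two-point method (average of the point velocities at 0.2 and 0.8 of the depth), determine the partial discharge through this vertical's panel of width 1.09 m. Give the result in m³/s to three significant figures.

1.51 m³/s

v̄ = (0.815 + 0.372) / 2 = 0.5935 m/s
q = v̄ × d × w = 0.5935 × 2.34 × 1.09 = 1.514 m³/s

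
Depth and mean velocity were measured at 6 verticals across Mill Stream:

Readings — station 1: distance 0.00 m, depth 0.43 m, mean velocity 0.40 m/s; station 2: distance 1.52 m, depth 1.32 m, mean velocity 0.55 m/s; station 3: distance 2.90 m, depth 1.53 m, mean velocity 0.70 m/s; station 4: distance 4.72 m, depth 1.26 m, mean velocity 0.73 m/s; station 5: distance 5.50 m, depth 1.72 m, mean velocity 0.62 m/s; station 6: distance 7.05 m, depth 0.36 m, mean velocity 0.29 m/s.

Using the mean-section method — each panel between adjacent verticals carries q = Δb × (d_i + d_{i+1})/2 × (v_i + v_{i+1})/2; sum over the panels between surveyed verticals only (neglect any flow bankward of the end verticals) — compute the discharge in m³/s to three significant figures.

5.19 m³/s

Panel 1-2: Δb = 1.52 m, d̄ = (0.43+1.32)/2 = 0.875, v̄ = (0.40+0.55)/2 = 0.475 → q = 1.52×0.875×0.475 = 0.6318 m³/s
Panel 2-3: Δb = 1.38 m, d̄ = (1.32+1.53)/2 = 1.425, v̄ = (0.55+0.70)/2 = 0.625 → q = 1.38×1.425×0.625 = 1.229 m³/s
Panel 3-4: Δb = 1.82 m, d̄ = (1.53+1.26)/2 = 1.395, v̄ = (0.70+0.73)/2 = 0.715 → q = 1.82×1.395×0.715 = 1.815 m³/s
Panel 4-5: Δb = 0.78 m, d̄ = (1.26+1.72)/2 = 1.49, v̄ = (0.73+0.62)/2 = 0.675 → q = 0.78×1.49×0.675 = 0.7845 m³/s
Panel 5-6: Δb = 1.55 m, d̄ = (1.72+0.36)/2 = 1.04, v̄ = (0.62+0.29)/2 = 0.455 → q = 1.55×1.04×0.455 = 0.7335 m³/s
Q = Σ q = 5.194 m³/s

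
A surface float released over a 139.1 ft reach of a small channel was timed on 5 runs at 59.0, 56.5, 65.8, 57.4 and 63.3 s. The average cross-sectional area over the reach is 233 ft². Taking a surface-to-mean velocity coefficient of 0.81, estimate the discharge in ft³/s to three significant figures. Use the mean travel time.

t̄ = (59.0 + 56.5 + 65.8 + 57.4 + 63.3) / 5 = 60.4 s
v_surface = L / t̄ = 139.1 / 60.4 = 2.303 ft/s
v_mean = 0.81 × 2.303 = 1.865 ft/s
Q = A × v_mean = 233 × 1.865 = 434.6 ft³/s

435 ft³/s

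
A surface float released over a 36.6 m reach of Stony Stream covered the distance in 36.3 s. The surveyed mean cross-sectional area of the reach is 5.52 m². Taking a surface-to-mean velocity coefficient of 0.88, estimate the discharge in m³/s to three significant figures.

4.90 m³/s

v_surface = L / t̄ = 36.6 / 36.3 = 1.008 m/s
v_mean = 0.88 × 1.008 = 0.8873 m/s
Q = A × v_mean = 5.52 × 0.8873 = 4.898 m³/s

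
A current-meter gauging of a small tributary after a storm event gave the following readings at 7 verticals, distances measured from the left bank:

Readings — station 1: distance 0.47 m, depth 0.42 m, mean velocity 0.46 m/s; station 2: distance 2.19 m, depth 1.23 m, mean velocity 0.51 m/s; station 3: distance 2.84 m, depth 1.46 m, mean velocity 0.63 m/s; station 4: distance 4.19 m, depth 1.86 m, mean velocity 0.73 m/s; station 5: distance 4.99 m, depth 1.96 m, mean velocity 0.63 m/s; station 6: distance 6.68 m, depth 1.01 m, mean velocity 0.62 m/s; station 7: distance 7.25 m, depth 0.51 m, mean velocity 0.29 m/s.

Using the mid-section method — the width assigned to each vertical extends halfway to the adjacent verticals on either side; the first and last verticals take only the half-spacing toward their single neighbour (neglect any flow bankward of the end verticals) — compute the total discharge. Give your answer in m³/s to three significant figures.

w_1 = (2.19 − 0.47)/2 = 0.86 m; q_1 = 0.46 × 0.42 × 0.86 = 0.1662 m³/s
w_2 = (2.84 − 0.47)/2 = 1.185 m; q_2 = 0.51 × 1.23 × 1.185 = 0.7434 m³/s
w_3 = (4.19 − 2.19)/2 = 1 m; q_3 = 0.63 × 1.46 × 1 = 0.9198 m³/s
w_4 = (4.99 − 2.84)/2 = 1.075 m; q_4 = 0.73 × 1.86 × 1.075 = 1.460 m³/s
w_5 = (6.68 − 4.19)/2 = 1.245 m; q_5 = 0.63 × 1.96 × 1.245 = 1.537 m³/s
w_6 = (7.25 − 4.99)/2 = 1.13 m; q_6 = 0.62 × 1.01 × 1.13 = 0.7076 m³/s
w_7 = (7.25 − 6.68)/2 = 0.285 m; q_7 = 0.29 × 0.51 × 0.285 = 0.04215 m³/s
Q = Σ qᵢ = 5.576 m³/s

5.58 m³/s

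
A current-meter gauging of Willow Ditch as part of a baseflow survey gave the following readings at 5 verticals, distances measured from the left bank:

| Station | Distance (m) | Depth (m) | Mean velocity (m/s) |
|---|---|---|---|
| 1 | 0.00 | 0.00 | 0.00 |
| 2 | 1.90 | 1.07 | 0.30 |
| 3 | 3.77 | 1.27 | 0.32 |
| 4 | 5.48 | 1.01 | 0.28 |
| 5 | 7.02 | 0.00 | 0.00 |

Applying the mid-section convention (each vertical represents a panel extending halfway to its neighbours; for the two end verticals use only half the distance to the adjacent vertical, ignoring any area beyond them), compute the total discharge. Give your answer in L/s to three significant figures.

1790 L/s

w_2 = (3.77 − 0.00)/2 = 1.885 m; q_2 = 0.30 × 1.07 × 1.885 = 0.6051 m³/s
w_3 = (5.48 − 1.90)/2 = 1.79 m; q_3 = 0.32 × 1.27 × 1.79 = 0.7275 m³/s
w_4 = (7.02 − 3.77)/2 = 1.625 m; q_4 = 0.28 × 1.01 × 1.625 = 0.4596 m³/s
Stations 1, 5 contribute zero (depth or velocity is 0).
Q = Σ qᵢ = 1.792 m³/s
= 1.792 × 1000 = 1792 L/s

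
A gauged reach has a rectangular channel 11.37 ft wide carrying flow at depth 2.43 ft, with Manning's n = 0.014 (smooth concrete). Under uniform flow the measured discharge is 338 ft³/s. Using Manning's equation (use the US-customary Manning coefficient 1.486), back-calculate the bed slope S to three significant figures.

A = b·y = 11.37 × 2.43 = 27.63 ft²
P = b + 2y = 11.37 + 2×2.43 = 16.23 ft
R = A/P = 27.63/16.23 = 1.702 ft
S = (Q·n / (1.486·A·R^(2/3)))² = (338×0.014 / (1.486×27.63×1.426))² = 0.006535

0.00654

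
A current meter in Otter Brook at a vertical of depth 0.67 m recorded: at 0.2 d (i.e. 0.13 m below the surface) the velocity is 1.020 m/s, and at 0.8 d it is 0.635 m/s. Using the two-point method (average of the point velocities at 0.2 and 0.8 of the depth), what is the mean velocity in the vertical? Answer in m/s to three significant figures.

v̄ = (1.020 + 0.635) / 2 = 0.8275 m/s

0.828 m/s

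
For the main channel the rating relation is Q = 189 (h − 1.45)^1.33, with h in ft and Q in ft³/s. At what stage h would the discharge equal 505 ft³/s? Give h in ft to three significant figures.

3.54 ft

h − h₀ = (Q/C)^(1/b) = (505/189)^(1/1.33) = 2.094 ft
h = 1.45 + 2.094 = 3.544 ft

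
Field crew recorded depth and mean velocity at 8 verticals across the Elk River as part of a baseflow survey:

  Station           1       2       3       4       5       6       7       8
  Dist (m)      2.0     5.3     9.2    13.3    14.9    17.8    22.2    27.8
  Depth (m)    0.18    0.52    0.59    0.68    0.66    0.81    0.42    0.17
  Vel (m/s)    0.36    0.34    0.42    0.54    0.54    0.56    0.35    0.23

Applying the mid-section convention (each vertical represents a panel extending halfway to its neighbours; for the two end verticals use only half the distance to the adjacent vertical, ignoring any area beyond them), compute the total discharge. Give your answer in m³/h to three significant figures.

w_1 = (5.3 − 2.0)/2 = 1.65 m; q_1 = 0.36 × 0.18 × 1.65 = 0.1069 m³/s
w_2 = (9.2 − 2.0)/2 = 3.6 m; q_2 = 0.34 × 0.52 × 3.6 = 0.6365 m³/s
w_3 = (13.3 − 5.3)/2 = 4 m; q_3 = 0.42 × 0.59 × 4 = 0.9912 m³/s
w_4 = (14.9 − 9.2)/2 = 2.85 m; q_4 = 0.54 × 0.68 × 2.85 = 1.047 m³/s
w_5 = (17.8 − 13.3)/2 = 2.25 m; q_5 = 0.54 × 0.66 × 2.25 = 0.8019 m³/s
w_6 = (22.2 − 14.9)/2 = 3.65 m; q_6 = 0.56 × 0.81 × 3.65 = 1.656 m³/s
w_7 = (27.8 − 17.8)/2 = 5 m; q_7 = 0.35 × 0.42 × 5 = 0.7350 m³/s
w_8 = (27.8 − 22.2)/2 = 2.8 m; q_8 = 0.23 × 0.17 × 2.8 = 0.1095 m³/s
Q = Σ qᵢ = 6.083 m³/s
= 6.083 × 3600 = 21900 m³/h

21900 m³/h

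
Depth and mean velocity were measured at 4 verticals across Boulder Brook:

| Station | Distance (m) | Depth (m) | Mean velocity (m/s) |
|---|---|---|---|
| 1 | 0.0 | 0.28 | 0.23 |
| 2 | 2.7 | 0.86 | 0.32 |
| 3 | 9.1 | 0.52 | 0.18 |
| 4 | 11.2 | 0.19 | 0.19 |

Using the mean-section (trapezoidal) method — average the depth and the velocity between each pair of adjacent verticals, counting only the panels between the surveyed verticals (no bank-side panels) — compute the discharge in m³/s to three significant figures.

1.67 m³/s

Panel 1-2: Δb = 2.7 m, d̄ = (0.28+0.86)/2 = 0.57, v̄ = (0.23+0.32)/2 = 0.275 → q = 2.7×0.57×0.275 = 0.4232 m³/s
Panel 2-3: Δb = 6.4 m, d̄ = (0.86+0.52)/2 = 0.69, v̄ = (0.32+0.18)/2 = 0.25 → q = 6.4×0.69×0.25 = 1.104 m³/s
Panel 3-4: Δb = 2.1 m, d̄ = (0.52+0.19)/2 = 0.355, v̄ = (0.18+0.19)/2 = 0.185 → q = 2.1×0.355×0.185 = 0.1379 m³/s
Q = Σ q = 1.665 m³/s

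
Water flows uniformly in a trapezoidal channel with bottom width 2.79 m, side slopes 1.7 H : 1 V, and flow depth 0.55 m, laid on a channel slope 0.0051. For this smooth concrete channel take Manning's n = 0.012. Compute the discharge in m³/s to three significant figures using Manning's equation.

6.76 m³/s

A = (b + z·y)·y = (2.79 + 1.7×0.55)×0.55 = 2.049 m²
P = b + 2y√(1+z²) = 2.79 + 2×0.55×√(1+1.7²) = 4.960 m
R = A/P = 2.049/4.960 = 0.4131 m
Q = (1/n)·A·R^(2/3)·S^(1/2) = (1/0.012) × 2.049 × 0.4131^(2/3) × 0.0051^(1/2) = 6.763 m³/s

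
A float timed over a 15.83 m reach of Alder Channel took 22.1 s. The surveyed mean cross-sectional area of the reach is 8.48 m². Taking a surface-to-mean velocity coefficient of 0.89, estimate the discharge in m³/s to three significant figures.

v_surface = L / t̄ = 15.83 / 22.1 = 0.7163 m/s
v_mean = 0.89 × 0.7163 = 0.6375 m/s
Q = A × v_mean = 8.48 × 0.6375 = 5.406 m³/s

5.41 m³/s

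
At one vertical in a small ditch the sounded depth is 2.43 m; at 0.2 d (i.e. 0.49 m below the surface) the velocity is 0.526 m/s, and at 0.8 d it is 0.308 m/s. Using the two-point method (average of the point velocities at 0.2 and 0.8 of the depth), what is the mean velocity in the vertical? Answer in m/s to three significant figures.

v̄ = (0.526 + 0.308) / 2 = 0.4170 m/s

0.417 m/s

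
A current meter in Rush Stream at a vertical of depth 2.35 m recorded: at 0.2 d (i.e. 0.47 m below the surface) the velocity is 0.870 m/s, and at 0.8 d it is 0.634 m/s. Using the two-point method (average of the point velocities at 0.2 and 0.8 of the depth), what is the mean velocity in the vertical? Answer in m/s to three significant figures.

v̄ = (0.870 + 0.634) / 2 = 0.7520 m/s

0.752 m/s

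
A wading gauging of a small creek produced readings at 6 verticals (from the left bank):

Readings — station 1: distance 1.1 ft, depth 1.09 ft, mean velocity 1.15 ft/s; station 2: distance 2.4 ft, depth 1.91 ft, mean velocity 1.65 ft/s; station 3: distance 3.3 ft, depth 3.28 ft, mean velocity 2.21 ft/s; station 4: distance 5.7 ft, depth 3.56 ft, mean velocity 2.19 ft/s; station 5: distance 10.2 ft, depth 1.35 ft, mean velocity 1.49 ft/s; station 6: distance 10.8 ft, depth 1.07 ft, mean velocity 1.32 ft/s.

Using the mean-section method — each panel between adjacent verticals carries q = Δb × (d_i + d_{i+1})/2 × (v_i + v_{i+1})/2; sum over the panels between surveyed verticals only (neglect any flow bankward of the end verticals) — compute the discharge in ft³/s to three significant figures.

46.6 ft³/s

Panel 1-2: Δb = 1.3 ft, d̄ = (1.09+1.91)/2 = 1.5, v̄ = (1.15+1.65)/2 = 1.4 → q = 1.3×1.5×1.4 = 2.730 ft³/s
Panel 2-3: Δb = 0.9 ft, d̄ = (1.91+3.28)/2 = 2.595, v̄ = (1.65+2.21)/2 = 1.93 → q = 0.9×2.595×1.93 = 4.508 ft³/s
Panel 3-4: Δb = 2.4 ft, d̄ = (3.28+3.56)/2 = 3.42, v̄ = (2.21+2.19)/2 = 2.2 → q = 2.4×3.42×2.2 = 18.06 ft³/s
Panel 4-5: Δb = 4.5 ft, d̄ = (3.56+1.35)/2 = 2.455, v̄ = (2.19+1.49)/2 = 1.84 → q = 4.5×2.455×1.84 = 20.33 ft³/s
Panel 5-6: Δb = 0.6 ft, d̄ = (1.35+1.07)/2 = 1.21, v̄ = (1.49+1.32)/2 = 1.405 → q = 0.6×1.21×1.405 = 1.020 ft³/s
Q = Σ q = 46.64 ft³/s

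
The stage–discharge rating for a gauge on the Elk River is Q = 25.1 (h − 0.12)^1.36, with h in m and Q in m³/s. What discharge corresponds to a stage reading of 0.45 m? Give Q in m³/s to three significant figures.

Q = 25.1 × (0.45 − 0.12)^1.36 = 25.1 × 0.33^1.36 = 5.557 m³/s

5.56 m³/s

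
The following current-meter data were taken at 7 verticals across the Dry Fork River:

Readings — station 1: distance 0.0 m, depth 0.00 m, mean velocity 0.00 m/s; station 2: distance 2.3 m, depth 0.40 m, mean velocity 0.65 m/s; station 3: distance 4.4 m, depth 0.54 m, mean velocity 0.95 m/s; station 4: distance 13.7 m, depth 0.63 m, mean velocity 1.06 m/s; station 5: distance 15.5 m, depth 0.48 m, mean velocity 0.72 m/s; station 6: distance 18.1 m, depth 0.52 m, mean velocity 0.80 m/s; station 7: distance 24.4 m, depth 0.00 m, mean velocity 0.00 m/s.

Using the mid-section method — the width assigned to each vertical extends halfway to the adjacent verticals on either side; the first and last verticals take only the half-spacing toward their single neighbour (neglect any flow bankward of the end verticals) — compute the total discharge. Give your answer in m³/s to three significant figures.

9.81 m³/s

w_2 = (4.4 − 0.0)/2 = 2.2 m; q_2 = 0.65 × 0.40 × 2.2 = 0.5720 m³/s
w_3 = (13.7 − 2.3)/2 = 5.7 m; q_3 = 0.95 × 0.54 × 5.7 = 2.924 m³/s
w_4 = (15.5 − 4.4)/2 = 5.55 m; q_4 = 1.06 × 0.63 × 5.55 = 3.706 m³/s
w_5 = (18.1 − 13.7)/2 = 2.2 m; q_5 = 0.72 × 0.48 × 2.2 = 0.7603 m³/s
w_6 = (24.4 − 15.5)/2 = 4.45 m; q_6 = 0.80 × 0.52 × 4.45 = 1.851 m³/s
Stations 1, 7 contribute zero (depth or velocity is 0).
Q = Σ qᵢ = 9.814 m³/s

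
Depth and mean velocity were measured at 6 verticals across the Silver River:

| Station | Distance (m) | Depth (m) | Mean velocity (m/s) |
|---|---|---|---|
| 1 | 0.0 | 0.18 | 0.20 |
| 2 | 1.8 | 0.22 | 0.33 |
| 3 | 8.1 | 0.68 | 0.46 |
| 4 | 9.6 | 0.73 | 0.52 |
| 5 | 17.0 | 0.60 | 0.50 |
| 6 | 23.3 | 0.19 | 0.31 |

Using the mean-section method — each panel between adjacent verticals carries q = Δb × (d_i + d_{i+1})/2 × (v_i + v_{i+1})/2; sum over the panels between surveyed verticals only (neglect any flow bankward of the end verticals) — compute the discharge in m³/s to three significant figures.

5.25 m³/s

Panel 1-2: Δb = 1.8 m, d̄ = (0.18+0.22)/2 = 0.2, v̄ = (0.20+0.33)/2 = 0.265 → q = 1.8×0.2×0.265 = 0.09540 m³/s
Panel 2-3: Δb = 6.3 m, d̄ = (0.22+0.68)/2 = 0.45, v̄ = (0.33+0.46)/2 = 0.395 → q = 6.3×0.45×0.395 = 1.120 m³/s
Panel 3-4: Δb = 1.5 m, d̄ = (0.68+0.73)/2 = 0.705, v̄ = (0.46+0.52)/2 = 0.49 → q = 1.5×0.705×0.49 = 0.5182 m³/s
Panel 4-5: Δb = 7.4 m, d̄ = (0.73+0.60)/2 = 0.665, v̄ = (0.52+0.50)/2 = 0.51 → q = 7.4×0.665×0.51 = 2.510 m³/s
Panel 5-6: Δb = 6.3 m, d̄ = (0.60+0.19)/2 = 0.395, v̄ = (0.50+0.31)/2 = 0.405 → q = 6.3×0.395×0.405 = 1.008 m³/s
Q = Σ q = 5.251 m³/s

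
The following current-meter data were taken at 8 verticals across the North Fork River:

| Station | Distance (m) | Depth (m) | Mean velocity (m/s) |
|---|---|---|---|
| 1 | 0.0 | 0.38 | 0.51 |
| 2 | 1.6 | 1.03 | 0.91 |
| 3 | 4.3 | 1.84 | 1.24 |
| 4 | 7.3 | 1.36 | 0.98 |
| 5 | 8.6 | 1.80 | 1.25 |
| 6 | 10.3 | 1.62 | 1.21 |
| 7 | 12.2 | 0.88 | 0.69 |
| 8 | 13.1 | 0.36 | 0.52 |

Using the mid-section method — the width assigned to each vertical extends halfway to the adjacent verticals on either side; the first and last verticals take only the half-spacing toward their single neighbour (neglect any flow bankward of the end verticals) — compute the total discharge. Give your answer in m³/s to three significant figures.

w_1 = (1.6 − 0.0)/2 = 0.8 m; q_1 = 0.51 × 0.38 × 0.8 = 0.1550 m³/s
w_2 = (4.3 − 0.0)/2 = 2.15 m; q_2 = 0.91 × 1.03 × 2.15 = 2.015 m³/s
w_3 = (7.3 − 1.6)/2 = 2.85 m; q_3 = 1.24 × 1.84 × 2.85 = 6.503 m³/s
w_4 = (8.6 − 4.3)/2 = 2.15 m; q_4 = 0.98 × 1.36 × 2.15 = 2.866 m³/s
w_5 = (10.3 − 7.3)/2 = 1.5 m; q_5 = 1.25 × 1.80 × 1.5 = 3.375 m³/s
w_6 = (12.2 − 8.6)/2 = 1.8 m; q_6 = 1.21 × 1.62 × 1.8 = 3.528 m³/s
w_7 = (13.1 − 10.3)/2 = 1.4 m; q_7 = 0.69 × 0.88 × 1.4 = 0.8501 m³/s
w_8 = (13.1 − 12.2)/2 = 0.45 m; q_8 = 0.52 × 0.36 × 0.45 = 0.08424 m³/s
Q = Σ qᵢ = 19.38 m³/s

19.4 m³/s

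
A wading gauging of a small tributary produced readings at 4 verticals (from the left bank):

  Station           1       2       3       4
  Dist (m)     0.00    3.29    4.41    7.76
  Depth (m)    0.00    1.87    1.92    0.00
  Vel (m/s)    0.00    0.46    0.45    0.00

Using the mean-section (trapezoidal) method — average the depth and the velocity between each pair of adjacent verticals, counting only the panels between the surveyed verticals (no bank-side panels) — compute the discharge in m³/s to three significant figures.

Panel 1-2: Δb = 3.29 m, d̄ = (0.00+1.87)/2 = 0.935, v̄ = (0.00+0.46)/2 = 0.23 → q = 3.29×0.935×0.23 = 0.7075 m³/s
Panel 2-3: Δb = 1.12 m, d̄ = (1.87+1.92)/2 = 1.895, v̄ = (0.46+0.45)/2 = 0.455 → q = 1.12×1.895×0.455 = 0.9657 m³/s
Panel 3-4: Δb = 3.35 m, d̄ = (1.92+0.00)/2 = 0.96, v̄ = (0.45+0.00)/2 = 0.225 → q = 3.35×0.96×0.225 = 0.7236 m³/s
Q = Σ q = 2.397 m³/s

2.40 m³/s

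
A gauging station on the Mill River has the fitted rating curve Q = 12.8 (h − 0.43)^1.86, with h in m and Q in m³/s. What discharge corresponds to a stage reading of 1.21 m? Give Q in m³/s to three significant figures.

Q = 12.8 × (1.21 − 0.43)^1.86 = 12.8 × 0.78^1.86 = 8.063 m³/s

8.06 m³/s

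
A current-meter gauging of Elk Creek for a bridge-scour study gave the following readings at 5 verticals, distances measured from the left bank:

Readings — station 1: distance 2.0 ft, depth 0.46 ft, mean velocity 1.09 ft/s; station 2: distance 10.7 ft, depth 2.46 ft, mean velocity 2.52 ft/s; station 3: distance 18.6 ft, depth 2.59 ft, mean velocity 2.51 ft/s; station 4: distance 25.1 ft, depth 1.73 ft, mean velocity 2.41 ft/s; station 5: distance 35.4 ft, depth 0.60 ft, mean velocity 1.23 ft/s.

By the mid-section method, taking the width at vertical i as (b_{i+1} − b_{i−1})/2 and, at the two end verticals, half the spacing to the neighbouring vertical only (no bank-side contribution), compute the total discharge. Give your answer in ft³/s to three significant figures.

w_1 = (10.7 − 2.0)/2 = 4.35 ft; q_1 = 1.09 × 0.46 × 4.35 = 2.181 ft³/s
w_2 = (18.6 − 2.0)/2 = 8.3 ft; q_2 = 2.52 × 2.46 × 8.3 = 51.45 ft³/s
w_3 = (25.1 − 10.7)/2 = 7.2 ft; q_3 = 2.51 × 2.59 × 7.2 = 46.81 ft³/s
w_4 = (35.4 − 18.6)/2 = 8.4 ft; q_4 = 2.41 × 1.73 × 8.4 = 35.02 ft³/s
w_5 = (35.4 − 25.1)/2 = 5.15 ft; q_5 = 1.23 × 0.60 × 5.15 = 3.801 ft³/s
Q = Σ qᵢ = 139.3 ft³/s

139 ft³/s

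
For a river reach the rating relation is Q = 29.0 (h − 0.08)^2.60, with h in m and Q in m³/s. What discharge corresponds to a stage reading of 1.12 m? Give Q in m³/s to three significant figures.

32.1 m³/s

Q = 29.0 × (1.12 − 0.08)^2.60 = 29.0 × 1.04^2.60 = 32.11 m³/s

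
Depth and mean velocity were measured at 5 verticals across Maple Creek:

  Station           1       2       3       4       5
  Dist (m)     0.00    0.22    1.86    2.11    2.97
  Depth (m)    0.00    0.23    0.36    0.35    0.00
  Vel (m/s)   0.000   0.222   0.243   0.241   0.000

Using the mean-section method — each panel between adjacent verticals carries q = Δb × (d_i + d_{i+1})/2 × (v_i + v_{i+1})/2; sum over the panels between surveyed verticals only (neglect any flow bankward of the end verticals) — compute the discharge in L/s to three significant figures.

155 L/s

Panel 1-2: Δb = 0.22 m, d̄ = (0.00+0.23)/2 = 0.115, v̄ = (0.000+0.222)/2 = 0.111 → q = 0.22×0.115×0.111 = 0.002808 m³/s
Panel 2-3: Δb = 1.64 m, d̄ = (0.23+0.36)/2 = 0.295, v̄ = (0.222+0.243)/2 = 0.2325 → q = 1.64×0.295×0.2325 = 0.1125 m³/s
Panel 3-4: Δb = 0.25 m, d̄ = (0.36+0.35)/2 = 0.355, v̄ = (0.243+0.241)/2 = 0.242 → q = 0.25×0.355×0.242 = 0.02148 m³/s
Panel 4-5: Δb = 0.86 m, d̄ = (0.35+0.00)/2 = 0.175, v̄ = (0.241+0.000)/2 = 0.1205 → q = 0.86×0.175×0.1205 = 0.01814 m³/s
Q = Σ q = 0.1549 m³/s
= 0.1549 × 1000 = 154.9 L/s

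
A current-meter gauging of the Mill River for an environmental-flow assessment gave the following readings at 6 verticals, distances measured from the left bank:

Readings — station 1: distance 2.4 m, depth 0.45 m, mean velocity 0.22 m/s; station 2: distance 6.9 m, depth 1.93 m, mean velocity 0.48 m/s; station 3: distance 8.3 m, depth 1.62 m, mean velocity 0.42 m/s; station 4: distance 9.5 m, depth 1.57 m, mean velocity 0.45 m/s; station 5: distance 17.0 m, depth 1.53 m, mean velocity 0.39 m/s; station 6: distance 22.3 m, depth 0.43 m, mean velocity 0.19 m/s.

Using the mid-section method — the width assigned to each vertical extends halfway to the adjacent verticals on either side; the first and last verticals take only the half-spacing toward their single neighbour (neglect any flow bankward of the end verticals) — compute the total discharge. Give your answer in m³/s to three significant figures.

w_1 = (6.9 − 2.4)/2 = 2.25 m; q_1 = 0.22 × 0.45 × 2.25 = 0.2228 m³/s
w_2 = (8.3 − 2.4)/2 = 2.95 m; q_2 = 0.48 × 1.93 × 2.95 = 2.733 m³/s
w_3 = (9.5 − 6.9)/2 = 1.3 m; q_3 = 0.42 × 1.62 × 1.3 = 0.8845 m³/s
w_4 = (17.0 − 8.3)/2 = 4.35 m; q_4 = 0.45 × 1.57 × 4.35 = 3.073 m³/s
w_5 = (22.3 − 9.5)/2 = 6.4 m; q_5 = 0.39 × 1.53 × 6.4 = 3.819 m³/s
w_6 = (22.3 − 17.0)/2 = 2.65 m; q_6 = 0.19 × 0.43 × 2.65 = 0.2165 m³/s
Q = Σ qᵢ = 10.95 m³/s

10.9 m³/s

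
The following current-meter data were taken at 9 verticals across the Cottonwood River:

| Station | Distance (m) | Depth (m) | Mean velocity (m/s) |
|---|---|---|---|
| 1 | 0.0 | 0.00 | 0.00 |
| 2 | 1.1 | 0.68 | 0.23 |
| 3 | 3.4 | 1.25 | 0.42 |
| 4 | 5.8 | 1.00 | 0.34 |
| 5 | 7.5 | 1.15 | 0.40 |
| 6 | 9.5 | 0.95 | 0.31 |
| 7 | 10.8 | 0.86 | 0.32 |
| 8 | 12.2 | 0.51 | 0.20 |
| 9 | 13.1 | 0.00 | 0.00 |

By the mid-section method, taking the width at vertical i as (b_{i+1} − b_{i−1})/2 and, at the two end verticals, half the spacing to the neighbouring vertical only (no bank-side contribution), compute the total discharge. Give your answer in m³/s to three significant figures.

w_2 = (3.4 − 0.0)/2 = 1.7 m; q_2 = 0.23 × 0.68 × 1.7 = 0.2659 m³/s
w_3 = (5.8 − 1.1)/2 = 2.35 m; q_3 = 0.42 × 1.25 × 2.35 = 1.234 m³/s
w_4 = (7.5 − 3.4)/2 = 2.05 m; q_4 = 0.34 × 1.00 × 2.05 = 0.6970 m³/s
w_5 = (9.5 − 5.8)/2 = 1.85 m; q_5 = 0.40 × 1.15 × 1.85 = 0.8510 m³/s
w_6 = (10.8 − 7.5)/2 = 1.65 m; q_6 = 0.31 × 0.95 × 1.65 = 0.4859 m³/s
w_7 = (12.2 − 9.5)/2 = 1.35 m; q_7 = 0.32 × 0.86 × 1.35 = 0.3715 m³/s
w_8 = (13.1 − 10.8)/2 = 1.15 m; q_8 = 0.20 × 0.51 × 1.15 = 0.1173 m³/s
Stations 1, 9 contribute zero (depth or velocity is 0).
Q = Σ qᵢ = 4.022 m³/s

4.02 m³/s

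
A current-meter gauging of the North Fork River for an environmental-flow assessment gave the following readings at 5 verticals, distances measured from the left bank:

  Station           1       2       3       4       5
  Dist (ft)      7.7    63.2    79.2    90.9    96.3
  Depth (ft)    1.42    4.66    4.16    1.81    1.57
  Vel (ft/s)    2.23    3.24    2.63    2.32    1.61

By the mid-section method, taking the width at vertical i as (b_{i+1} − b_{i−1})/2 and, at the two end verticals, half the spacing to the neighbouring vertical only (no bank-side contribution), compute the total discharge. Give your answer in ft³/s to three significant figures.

822 ft³/s

w_1 = (63.2 − 7.7)/2 = 27.75 ft; q_1 = 2.23 × 1.42 × 27.75 = 87.87 ft³/s
w_2 = (79.2 − 7.7)/2 = 35.75 ft; q_2 = 3.24 × 4.66 × 35.75 = 539.8 ft³/s
w_3 = (90.9 − 63.2)/2 = 13.85 ft; q_3 = 2.63 × 4.16 × 13.85 = 151.5 ft³/s
w_4 = (96.3 − 79.2)/2 = 8.55 ft; q_4 = 2.32 × 1.81 × 8.55 = 35.90 ft³/s
w_5 = (96.3 − 90.9)/2 = 2.7 ft; q_5 = 1.61 × 1.57 × 2.7 = 6.825 ft³/s
Q = Σ qᵢ = 821.9 ft³/s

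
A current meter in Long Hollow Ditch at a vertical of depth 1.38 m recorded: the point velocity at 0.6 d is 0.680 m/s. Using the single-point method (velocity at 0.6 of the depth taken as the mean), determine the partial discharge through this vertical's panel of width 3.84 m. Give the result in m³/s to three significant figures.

3.60 m³/s

v̄ = v₀.₆ = 0.680 m/s
q = v̄ × d × w = 0.6800 × 1.38 × 3.84 = 3.603 m³/s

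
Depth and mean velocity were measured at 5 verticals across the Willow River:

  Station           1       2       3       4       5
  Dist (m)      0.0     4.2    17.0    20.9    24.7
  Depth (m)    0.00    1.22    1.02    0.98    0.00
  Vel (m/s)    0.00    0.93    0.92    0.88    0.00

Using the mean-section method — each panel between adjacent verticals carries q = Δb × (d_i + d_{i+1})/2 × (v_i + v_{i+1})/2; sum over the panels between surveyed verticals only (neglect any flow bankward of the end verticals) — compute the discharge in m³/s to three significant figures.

18.8 m³/s

Panel 1-2: Δb = 4.2 m, d̄ = (0.00+1.22)/2 = 0.61, v̄ = (0.00+0.93)/2 = 0.465 → q = 4.2×0.61×0.465 = 1.191 m³/s
Panel 2-3: Δb = 12.8 m, d̄ = (1.22+1.02)/2 = 1.12, v̄ = (0.93+0.92)/2 = 0.925 → q = 12.8×1.12×0.925 = 13.26 m³/s
Panel 3-4: Δb = 3.9 m, d̄ = (1.02+0.98)/2 = 1, v̄ = (0.92+0.88)/2 = 0.9 → q = 3.9×1×0.9 = 3.510 m³/s
Panel 4-5: Δb = 3.8 m, d̄ = (0.98+0.00)/2 = 0.49, v̄ = (0.88+0.00)/2 = 0.44 → q = 3.8×0.49×0.44 = 0.8193 m³/s
Q = Σ q = 18.78 m³/s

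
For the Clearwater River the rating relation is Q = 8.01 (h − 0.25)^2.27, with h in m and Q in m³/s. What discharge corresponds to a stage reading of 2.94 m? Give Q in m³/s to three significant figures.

75.7 m³/s

Q = 8.01 × (2.94 − 0.25)^2.27 = 8.01 × 2.69^2.27 = 75.71 m³/s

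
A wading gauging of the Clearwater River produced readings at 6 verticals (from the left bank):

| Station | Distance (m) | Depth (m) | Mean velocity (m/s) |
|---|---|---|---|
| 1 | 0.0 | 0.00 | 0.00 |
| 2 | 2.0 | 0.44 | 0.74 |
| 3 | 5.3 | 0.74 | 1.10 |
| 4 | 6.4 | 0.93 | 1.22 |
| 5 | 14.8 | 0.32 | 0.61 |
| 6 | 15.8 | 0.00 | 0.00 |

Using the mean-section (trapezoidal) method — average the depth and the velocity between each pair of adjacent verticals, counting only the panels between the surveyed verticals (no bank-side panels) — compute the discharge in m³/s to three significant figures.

7.87 m³/s

Panel 1-2: Δb = 2 m, d̄ = (0.00+0.44)/2 = 0.22, v̄ = (0.00+0.74)/2 = 0.37 → q = 2×0.22×0.37 = 0.1628 m³/s
Panel 2-3: Δb = 3.3 m, d̄ = (0.44+0.74)/2 = 0.59, v̄ = (0.74+1.10)/2 = 0.92 → q = 3.3×0.59×0.92 = 1.791 m³/s
Panel 3-4: Δb = 1.1 m, d̄ = (0.74+0.93)/2 = 0.835, v̄ = (1.10+1.22)/2 = 1.16 → q = 1.1×0.835×1.16 = 1.065 m³/s
Panel 4-5: Δb = 8.4 m, d̄ = (0.93+0.32)/2 = 0.625, v̄ = (1.22+0.61)/2 = 0.915 → q = 8.4×0.625×0.915 = 4.804 m³/s
Panel 5-6: Δb = 1 m, d̄ = (0.32+0.00)/2 = 0.16, v̄ = (0.61+0.00)/2 = 0.305 → q = 1×0.16×0.305 = 0.04880 m³/s
Q = Σ q = 7.872 m³/s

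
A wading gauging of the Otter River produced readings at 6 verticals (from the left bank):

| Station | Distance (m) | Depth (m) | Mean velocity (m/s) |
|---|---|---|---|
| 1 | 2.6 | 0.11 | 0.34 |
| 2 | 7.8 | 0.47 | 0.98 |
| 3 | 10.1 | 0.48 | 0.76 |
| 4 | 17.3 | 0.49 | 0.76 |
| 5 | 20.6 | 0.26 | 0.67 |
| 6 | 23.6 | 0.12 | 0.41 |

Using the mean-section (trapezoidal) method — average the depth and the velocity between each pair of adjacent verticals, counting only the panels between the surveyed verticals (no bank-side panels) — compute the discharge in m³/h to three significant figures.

20900 m³/h

Panel 1-2: Δb = 5.2 m, d̄ = (0.11+0.47)/2 = 0.29, v̄ = (0.34+0.98)/2 = 0.66 → q = 5.2×0.29×0.66 = 0.9953 m³/s
Panel 2-3: Δb = 2.3 m, d̄ = (0.47+0.48)/2 = 0.475, v̄ = (0.98+0.76)/2 = 0.87 → q = 2.3×0.475×0.87 = 0.9505 m³/s
Panel 3-4: Δb = 7.2 m, d̄ = (0.48+0.49)/2 = 0.485, v̄ = (0.76+0.76)/2 = 0.76 → q = 7.2×0.485×0.76 = 2.654 m³/s
Panel 4-5: Δb = 3.3 m, d̄ = (0.49+0.26)/2 = 0.375, v̄ = (0.76+0.67)/2 = 0.715 → q = 3.3×0.375×0.715 = 0.8848 m³/s
Panel 5-6: Δb = 3 m, d̄ = (0.26+0.12)/2 = 0.19, v̄ = (0.67+0.41)/2 = 0.54 → q = 3×0.19×0.54 = 0.3078 m³/s
Q = Σ q = 5.792 m³/s
= 5.792 × 3600 = 20850 m³/h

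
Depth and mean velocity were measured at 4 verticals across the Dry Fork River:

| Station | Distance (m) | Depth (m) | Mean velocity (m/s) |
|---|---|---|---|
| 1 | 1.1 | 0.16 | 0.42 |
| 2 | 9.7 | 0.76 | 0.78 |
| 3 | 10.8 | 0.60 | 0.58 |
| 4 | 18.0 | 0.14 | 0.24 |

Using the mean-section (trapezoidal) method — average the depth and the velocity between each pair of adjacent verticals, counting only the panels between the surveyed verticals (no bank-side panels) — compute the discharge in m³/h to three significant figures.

Panel 1-2: Δb = 8.6 m, d̄ = (0.16+0.76)/2 = 0.46, v̄ = (0.42+0.78)/2 = 0.6 → q = 8.6×0.46×0.6 = 2.374 m³/s
Panel 2-3: Δb = 1.1 m, d̄ = (0.76+0.60)/2 = 0.68, v̄ = (0.78+0.58)/2 = 0.68 → q = 1.1×0.68×0.68 = 0.5086 m³/s
Panel 3-4: Δb = 7.2 m, d̄ = (0.60+0.14)/2 = 0.37, v̄ = (0.58+0.24)/2 = 0.41 → q = 7.2×0.37×0.41 = 1.092 m³/s
Q = Σ q = 3.974 m³/s
= 3.974 × 3600 = 14310 m³/h

14300 m³/h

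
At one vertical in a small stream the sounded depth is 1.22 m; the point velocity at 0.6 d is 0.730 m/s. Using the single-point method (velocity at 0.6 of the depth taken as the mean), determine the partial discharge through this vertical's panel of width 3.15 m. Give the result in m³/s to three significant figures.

v̄ = v₀.₆ = 0.730 m/s
q = v̄ × d × w = 0.7300 × 1.22 × 3.15 = 2.805 m³/s

2.81 m³/s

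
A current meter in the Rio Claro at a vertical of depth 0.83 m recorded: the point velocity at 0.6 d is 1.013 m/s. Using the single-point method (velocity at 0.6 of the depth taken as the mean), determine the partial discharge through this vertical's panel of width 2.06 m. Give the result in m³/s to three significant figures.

1.73 m³/s

v̄ = v₀.₆ = 1.013 m/s
q = v̄ × d × w = 1.013 × 0.83 × 2.06 = 1.732 m³/s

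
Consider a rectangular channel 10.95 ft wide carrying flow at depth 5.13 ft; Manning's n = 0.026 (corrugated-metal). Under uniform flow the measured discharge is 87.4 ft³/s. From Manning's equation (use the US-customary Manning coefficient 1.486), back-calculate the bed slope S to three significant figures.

A = b·y = 10.95 × 5.13 = 56.17 ft²
P = b + 2y = 10.95 + 2×5.13 = 21.21 ft
R = A/P = 56.17/21.21 = 2.648 ft
S = (Q·n / (1.486·A·R^(2/3)))² = (87.4×0.026 / (1.486×56.17×1.914))² = 0.0002022

0.000202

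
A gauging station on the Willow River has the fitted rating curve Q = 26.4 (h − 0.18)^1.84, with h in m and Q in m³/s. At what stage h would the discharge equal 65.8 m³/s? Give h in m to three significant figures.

h − h₀ = (Q/C)^(1/b) = (65.8/26.4)^(1/1.84) = 1.643 m
h = 0.18 + 1.643 = 1.823 m

1.82 m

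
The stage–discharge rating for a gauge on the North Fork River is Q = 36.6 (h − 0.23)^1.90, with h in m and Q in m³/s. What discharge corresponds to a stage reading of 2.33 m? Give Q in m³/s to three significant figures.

150 m³/s

Q = 36.6 × (2.33 − 0.23)^1.90 = 36.6 × 2.1^1.90 = 149.9 m³/s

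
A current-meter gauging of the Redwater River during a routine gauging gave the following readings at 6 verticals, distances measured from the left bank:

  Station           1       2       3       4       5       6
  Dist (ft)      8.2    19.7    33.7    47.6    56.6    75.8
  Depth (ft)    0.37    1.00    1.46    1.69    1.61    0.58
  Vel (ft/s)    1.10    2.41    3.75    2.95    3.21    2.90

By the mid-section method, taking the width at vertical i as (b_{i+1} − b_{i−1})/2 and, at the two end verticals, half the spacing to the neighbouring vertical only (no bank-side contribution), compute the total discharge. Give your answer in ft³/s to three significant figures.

w_1 = (19.7 − 8.2)/2 = 5.75 ft; q_1 = 1.10 × 0.37 × 5.75 = 2.340 ft³/s
w_2 = (33.7 − 8.2)/2 = 12.75 ft; q_2 = 2.41 × 1.00 × 12.75 = 30.73 ft³/s
w_3 = (47.6 − 19.7)/2 = 13.95 ft; q_3 = 3.75 × 1.46 × 13.95 = 76.38 ft³/s
w_4 = (56.6 − 33.7)/2 = 11.45 ft; q_4 = 2.95 × 1.69 × 11.45 = 57.08 ft³/s
w_5 = (75.8 − 47.6)/2 = 14.1 ft; q_5 = 3.21 × 1.61 × 14.1 = 72.87 ft³/s
w_6 = (75.8 − 56.6)/2 = 9.6 ft; q_6 = 2.90 × 0.58 × 9.6 = 16.15 ft³/s
Q = Σ qᵢ = 255.5 ft³/s

256 ft³/s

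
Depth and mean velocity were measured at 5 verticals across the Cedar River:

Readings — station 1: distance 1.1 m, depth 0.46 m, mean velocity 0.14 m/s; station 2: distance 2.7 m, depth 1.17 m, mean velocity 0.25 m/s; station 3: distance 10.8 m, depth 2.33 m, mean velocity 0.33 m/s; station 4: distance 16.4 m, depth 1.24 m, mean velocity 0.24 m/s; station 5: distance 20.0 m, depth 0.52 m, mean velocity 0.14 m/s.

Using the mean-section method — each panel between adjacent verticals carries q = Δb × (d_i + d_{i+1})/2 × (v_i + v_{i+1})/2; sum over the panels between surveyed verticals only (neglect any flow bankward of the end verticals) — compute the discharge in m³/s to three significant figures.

Panel 1-2: Δb = 1.6 m, d̄ = (0.46+1.17)/2 = 0.815, v̄ = (0.14+0.25)/2 = 0.195 → q = 1.6×0.815×0.195 = 0.2543 m³/s
Panel 2-3: Δb = 8.1 m, d̄ = (1.17+2.33)/2 = 1.75, v̄ = (0.25+0.33)/2 = 0.29 → q = 8.1×1.75×0.29 = 4.111 m³/s
Panel 3-4: Δb = 5.6 m, d̄ = (2.33+1.24)/2 = 1.785, v̄ = (0.33+0.24)/2 = 0.285 → q = 5.6×1.785×0.285 = 2.849 m³/s
Panel 4-5: Δb = 3.6 m, d̄ = (1.24+0.52)/2 = 0.88, v̄ = (0.24+0.14)/2 = 0.19 → q = 3.6×0.88×0.19 = 0.6019 m³/s
Q = Σ q = 7.816 m³/s

7.82 m³/s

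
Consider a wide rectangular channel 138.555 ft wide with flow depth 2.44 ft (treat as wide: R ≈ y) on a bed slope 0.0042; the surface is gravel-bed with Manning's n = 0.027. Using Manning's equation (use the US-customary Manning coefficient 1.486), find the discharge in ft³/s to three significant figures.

A = b·y = 138.555 × 2.44 = 338.1 ft²
Wide channel: R ≈ y = 2.44 ft
Q = (1.486/n)·A·R^(2/3)·S^(1/2) = (1.486/0.027) × 338.1 × 2.440^(2/3) × 0.0042^(1/2) = 2186 ft³/s

2190 ft³/s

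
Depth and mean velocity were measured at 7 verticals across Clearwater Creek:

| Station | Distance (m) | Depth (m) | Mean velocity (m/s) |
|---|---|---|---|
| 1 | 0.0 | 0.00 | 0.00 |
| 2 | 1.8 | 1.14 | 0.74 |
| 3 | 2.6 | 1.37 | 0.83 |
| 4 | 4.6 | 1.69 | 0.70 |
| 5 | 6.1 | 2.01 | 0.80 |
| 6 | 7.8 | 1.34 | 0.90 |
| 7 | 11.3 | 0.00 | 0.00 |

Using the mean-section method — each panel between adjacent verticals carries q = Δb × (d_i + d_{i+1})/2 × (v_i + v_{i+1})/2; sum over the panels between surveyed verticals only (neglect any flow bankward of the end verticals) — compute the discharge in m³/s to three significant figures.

Panel 1-2: Δb = 1.8 m, d̄ = (0.00+1.14)/2 = 0.57, v̄ = (0.00+0.74)/2 = 0.37 → q = 1.8×0.57×0.37 = 0.3796 m³/s
Panel 2-3: Δb = 0.8 m, d̄ = (1.14+1.37)/2 = 1.255, v̄ = (0.74+0.83)/2 = 0.785 → q = 0.8×1.255×0.785 = 0.7881 m³/s
Panel 3-4: Δb = 2 m, d̄ = (1.37+1.69)/2 = 1.53, v̄ = (0.83+0.70)/2 = 0.765 → q = 2×1.53×0.765 = 2.341 m³/s
Panel 4-5: Δb = 1.5 m, d̄ = (1.69+2.01)/2 = 1.85, v̄ = (0.70+0.80)/2 = 0.75 → q = 1.5×1.85×0.75 = 2.081 m³/s
Panel 5-6: Δb = 1.7 m, d̄ = (2.01+1.34)/2 = 1.675, v̄ = (0.80+0.90)/2 = 0.85 → q = 1.7×1.675×0.85 = 2.420 m³/s
Panel 6-7: Δb = 3.5 m, d̄ = (1.34+0.00)/2 = 0.67, v̄ = (0.90+0.00)/2 = 0.45 → q = 3.5×0.67×0.45 = 1.055 m³/s
Q = Σ q = 9.066 m³/s

9.07 m³/s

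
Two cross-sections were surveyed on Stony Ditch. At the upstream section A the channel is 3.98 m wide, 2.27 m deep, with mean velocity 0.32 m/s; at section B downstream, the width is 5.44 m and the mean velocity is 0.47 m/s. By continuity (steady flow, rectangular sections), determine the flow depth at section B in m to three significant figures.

1.13 m

Q = A₁V₁ = (3.98×2.27) × 0.32 = 2.891 m³/s
d₂ = Q/(b₂ V₂) = 2.891/(5.44×0.47) = 1.131 m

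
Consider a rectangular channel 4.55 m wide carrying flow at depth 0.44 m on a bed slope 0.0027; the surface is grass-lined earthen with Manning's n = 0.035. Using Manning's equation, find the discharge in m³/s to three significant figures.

A = b·y = 4.55 × 0.44 = 2.002 m²
P = b + 2y = 4.55 + 2×0.44 = 5.430 m
R = A/P = 2.002/5.430 = 0.3687 m
Q = (1/n)·A·R^(2/3)·S^(1/2) = (1/0.035) × 2.002 × 0.3687^(2/3) × 0.0027^(1/2) = 1.528 m³/s

1.53 m³/s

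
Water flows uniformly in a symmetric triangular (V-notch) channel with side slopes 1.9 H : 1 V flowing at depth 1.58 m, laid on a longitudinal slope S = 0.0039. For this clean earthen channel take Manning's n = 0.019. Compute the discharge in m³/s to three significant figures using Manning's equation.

A = z·y² = 1.9×1.58² = 4.743 m²
P = 2y√(1+z²) = 2×1.58×√(1+1.9²) = 6.785 m
R = A/P = 4.743/6.785 = 0.6991 m
Q = (1/n)·A·R^(2/3)·S^(1/2) = (1/0.019) × 4.743 × 0.6991^(2/3) × 0.0039^(1/2) = 12.28 m³/s

12.3 m³/s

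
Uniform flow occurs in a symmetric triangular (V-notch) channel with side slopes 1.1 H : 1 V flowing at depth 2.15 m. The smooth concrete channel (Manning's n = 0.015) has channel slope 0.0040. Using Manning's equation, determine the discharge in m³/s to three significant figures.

18.4 m³/s

A = z·y² = 1.1×2.15² = 5.085 m²
P = 2y√(1+z²) = 2×2.15×√(1+1.1²) = 6.392 m
R = A/P = 5.085/6.392 = 0.7954 m
Q = (1/n)·A·R^(2/3)·S^(1/2) = (1/0.015) × 5.085 × 0.7954^(2/3) × 0.0040^(1/2) = 18.41 m³/s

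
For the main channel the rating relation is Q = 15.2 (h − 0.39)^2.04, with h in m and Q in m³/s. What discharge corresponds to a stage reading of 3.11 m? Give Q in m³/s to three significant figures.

117 m³/s

Q = 15.2 × (3.11 − 0.39)^2.04 = 15.2 × 2.72^2.04 = 117.0 m³/s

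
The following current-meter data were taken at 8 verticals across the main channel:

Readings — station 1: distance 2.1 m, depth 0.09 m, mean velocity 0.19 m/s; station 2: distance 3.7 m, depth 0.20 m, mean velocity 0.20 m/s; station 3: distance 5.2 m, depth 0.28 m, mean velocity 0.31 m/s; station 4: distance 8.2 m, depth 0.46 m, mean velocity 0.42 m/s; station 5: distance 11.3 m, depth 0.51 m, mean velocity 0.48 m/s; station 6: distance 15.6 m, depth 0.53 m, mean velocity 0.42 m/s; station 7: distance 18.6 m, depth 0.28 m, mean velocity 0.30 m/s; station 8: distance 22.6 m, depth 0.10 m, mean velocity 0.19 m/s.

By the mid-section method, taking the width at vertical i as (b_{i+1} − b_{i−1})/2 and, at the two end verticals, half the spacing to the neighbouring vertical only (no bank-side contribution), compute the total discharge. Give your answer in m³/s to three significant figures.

w_1 = (3.7 − 2.1)/2 = 0.8 m; q_1 = 0.19 × 0.09 × 0.8 = 0.01368 m³/s
w_2 = (5.2 − 2.1)/2 = 1.55 m; q_2 = 0.20 × 0.20 × 1.55 = 0.06200 m³/s
w_3 = (8.2 − 3.7)/2 = 2.25 m; q_3 = 0.31 × 0.28 × 2.25 = 0.1953 m³/s
w_4 = (11.3 − 5.2)/2 = 3.05 m; q_4 = 0.42 × 0.46 × 3.05 = 0.5893 m³/s
w_5 = (15.6 − 8.2)/2 = 3.7 m; q_5 = 0.48 × 0.51 × 3.7 = 0.9058 m³/s
w_6 = (18.6 − 11.3)/2 = 3.65 m; q_6 = 0.42 × 0.53 × 3.65 = 0.8125 m³/s
w_7 = (22.6 − 15.6)/2 = 3.5 m; q_7 = 0.30 × 0.28 × 3.5 = 0.2940 m³/s
w_8 = (22.6 − 18.6)/2 = 2 m; q_8 = 0.19 × 0.10 × 2 = 0.03800 m³/s
Q = Σ qᵢ = 2.910 m³/s

2.91 m³/s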